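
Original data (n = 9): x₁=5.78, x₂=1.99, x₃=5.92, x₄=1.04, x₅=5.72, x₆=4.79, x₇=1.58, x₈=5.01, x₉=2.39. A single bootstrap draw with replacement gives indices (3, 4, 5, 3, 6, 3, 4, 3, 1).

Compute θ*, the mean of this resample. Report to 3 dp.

Resample values: 5.92, 1.04, 5.72, 5.92, 4.79, 5.92, 1.04, 5.92, 5.78.
Mean = (5.92 + 1.04 + 5.72 + 5.92 + 4.79 + 5.92 + 1.04 + 5.92 + 5.78) / 9 = 42.050 / 9 = 4.672

θ* = 4.672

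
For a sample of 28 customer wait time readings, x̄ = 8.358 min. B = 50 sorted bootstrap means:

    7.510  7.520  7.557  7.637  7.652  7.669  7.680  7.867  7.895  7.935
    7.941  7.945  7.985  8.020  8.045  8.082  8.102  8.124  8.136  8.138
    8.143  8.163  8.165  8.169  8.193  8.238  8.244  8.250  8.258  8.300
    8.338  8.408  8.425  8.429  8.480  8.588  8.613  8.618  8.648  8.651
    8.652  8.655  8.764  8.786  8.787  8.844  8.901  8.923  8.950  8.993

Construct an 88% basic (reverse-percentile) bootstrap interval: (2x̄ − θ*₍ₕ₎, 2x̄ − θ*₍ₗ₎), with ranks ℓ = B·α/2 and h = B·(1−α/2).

Percentile endpoints at ranks 3 and 47: θ*₍3₎ = 7.557, θ*₍47₎ = 8.901.
Basic interval reflects these around x̄:
  lower = 2 × 8.358 − 8.901 = 7.815
  upper = 2 × 8.358 − 7.557 = 9.159

(7.815, 9.159)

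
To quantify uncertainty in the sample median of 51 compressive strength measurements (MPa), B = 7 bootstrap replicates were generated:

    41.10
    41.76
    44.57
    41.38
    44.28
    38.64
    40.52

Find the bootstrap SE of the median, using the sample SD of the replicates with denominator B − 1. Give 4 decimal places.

Bootstrap SE is the standard deviation of the 7 replicate medians.
Mean of replicates: (41.10 + 41.76 + 44.57 + 41.38 + 44.28 + 38.64 + 40.52) / 7 = 292.25000 / 7 = 41.75000
Sum of squared deviations: (−0.65000)² + (+0.01000)² + (+2.82000)² + (−0.37000)² + (+2.53000)² + (−3.11000)² + (−1.23000)² = 26.09780
Variance = 26.09780 / 6 = 4.34963
SE* = √4.34963

SE* = 2.0856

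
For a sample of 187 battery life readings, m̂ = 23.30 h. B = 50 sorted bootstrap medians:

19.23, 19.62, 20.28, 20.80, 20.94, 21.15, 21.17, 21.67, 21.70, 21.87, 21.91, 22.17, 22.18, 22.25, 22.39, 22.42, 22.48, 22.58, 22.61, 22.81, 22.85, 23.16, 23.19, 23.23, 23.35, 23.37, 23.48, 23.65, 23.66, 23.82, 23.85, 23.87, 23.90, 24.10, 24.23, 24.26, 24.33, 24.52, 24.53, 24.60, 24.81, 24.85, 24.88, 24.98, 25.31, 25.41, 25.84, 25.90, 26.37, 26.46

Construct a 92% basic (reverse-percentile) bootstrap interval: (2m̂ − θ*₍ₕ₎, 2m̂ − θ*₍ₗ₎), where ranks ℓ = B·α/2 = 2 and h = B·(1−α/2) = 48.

(20.70, 26.98)

Percentile endpoints at ranks 2 and 48: θ*₍2₎ = 19.62, θ*₍48₎ = 25.90.
Basic interval reflects these around m̂:
  lower = 2 × 23.30 − 25.90 = 20.70
  upper = 2 × 23.30 − 19.62 = 26.98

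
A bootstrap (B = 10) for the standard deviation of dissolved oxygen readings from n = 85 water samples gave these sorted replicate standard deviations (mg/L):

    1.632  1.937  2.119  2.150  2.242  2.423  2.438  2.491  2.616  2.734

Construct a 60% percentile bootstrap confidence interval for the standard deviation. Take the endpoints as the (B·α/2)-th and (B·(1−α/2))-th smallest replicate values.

α = 0.40; lower rank = 10 × 0.200 = 2; upper rank = 10 × 0.800 = 8.
The 2nd smallest replicate is 1.937; the 8th is 2.491.

(1.937, 2.491)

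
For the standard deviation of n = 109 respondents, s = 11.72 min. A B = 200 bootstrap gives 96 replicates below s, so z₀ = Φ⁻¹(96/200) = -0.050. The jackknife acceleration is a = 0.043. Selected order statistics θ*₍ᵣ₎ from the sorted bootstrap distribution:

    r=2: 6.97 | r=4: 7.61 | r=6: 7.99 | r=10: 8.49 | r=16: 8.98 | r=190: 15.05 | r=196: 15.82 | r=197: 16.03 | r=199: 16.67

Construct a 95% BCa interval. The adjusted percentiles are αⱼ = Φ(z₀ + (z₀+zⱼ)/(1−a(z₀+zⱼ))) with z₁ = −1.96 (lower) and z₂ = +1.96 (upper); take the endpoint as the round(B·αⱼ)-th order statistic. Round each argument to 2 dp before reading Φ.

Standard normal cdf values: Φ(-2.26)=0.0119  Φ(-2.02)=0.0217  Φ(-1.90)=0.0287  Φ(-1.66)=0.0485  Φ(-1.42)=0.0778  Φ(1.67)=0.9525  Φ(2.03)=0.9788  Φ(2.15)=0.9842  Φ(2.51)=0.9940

(7.99, 15.82)

Lower: z₀ + z₁ = -0.050 + (-1.960) = -2.010; 1 − a(z₀+z₁) = 1 − (0.043)(-2.010) = 1.0864; argument = -0.050 + (-2.010)/1.0864 = -1.9001 → -1.90.
α₁ = Φ(-1.90) = 0.0287; rank = round(200 × 0.0287) = 6; θ*₍6₎ = 7.99.
Upper: z₀ + z₂ = 1.910; 1 − a(z₀+z₂) = 0.9179; argument = 2.0309 → 2.03; α₂ = 0.9788; rank = 196; θ*₍196₎ = 15.82.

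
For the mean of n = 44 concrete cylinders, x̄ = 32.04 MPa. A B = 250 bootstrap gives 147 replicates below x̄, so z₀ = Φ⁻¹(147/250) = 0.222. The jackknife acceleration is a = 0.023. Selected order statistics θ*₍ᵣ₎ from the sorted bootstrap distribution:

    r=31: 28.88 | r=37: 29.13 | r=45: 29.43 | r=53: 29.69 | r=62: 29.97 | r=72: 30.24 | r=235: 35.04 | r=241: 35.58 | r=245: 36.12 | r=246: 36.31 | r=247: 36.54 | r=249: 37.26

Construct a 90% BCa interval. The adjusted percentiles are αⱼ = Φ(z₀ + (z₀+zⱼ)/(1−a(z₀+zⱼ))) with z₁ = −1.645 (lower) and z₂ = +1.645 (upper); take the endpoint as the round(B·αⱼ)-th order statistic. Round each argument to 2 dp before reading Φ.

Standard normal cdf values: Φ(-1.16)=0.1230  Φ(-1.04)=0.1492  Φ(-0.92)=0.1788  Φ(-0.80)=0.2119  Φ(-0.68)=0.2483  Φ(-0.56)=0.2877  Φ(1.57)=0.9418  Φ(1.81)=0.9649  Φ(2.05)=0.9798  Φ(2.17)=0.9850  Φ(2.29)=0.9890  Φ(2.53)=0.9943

Lower: z₀ + z₁ = 0.222 + (-1.645) = -1.423; 1 − a(z₀+z₁) = 1 − (0.023)(-1.423) = 1.0327; argument = 0.222 + (-1.423)/1.0327 = -1.1559 → -1.16.
α₁ = Φ(-1.16) = 0.1230; rank = round(250 × 0.1230) = 31; θ*₍31₎ = 28.88.
Upper: z₀ + z₂ = 1.867; 1 − a(z₀+z₂) = 0.9571; argument = 2.1728 → 2.17; α₂ = 0.9850; rank = 246; θ*₍246₎ = 36.31.

(28.88, 36.31)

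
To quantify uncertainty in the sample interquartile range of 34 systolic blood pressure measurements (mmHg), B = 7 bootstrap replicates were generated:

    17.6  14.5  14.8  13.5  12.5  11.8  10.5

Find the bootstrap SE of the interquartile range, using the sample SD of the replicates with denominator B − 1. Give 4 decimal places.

SE* = 2.3209

Bootstrap SE is the standard deviation of the 7 replicate interquartile ranges.
Mean of replicates: (17.6 + 14.5 + 14.8 + 13.5 + 12.5 + 11.8 + 10.5) / 7 = 95.20000 / 7 = 13.60000
Sum of squared deviations: (+4.00000)² + (+0.90000)² + (+1.20000)² + (−0.10000)² + (−1.10000)² + (−1.80000)² + (−3.10000)² = 32.32000
Variance = 32.32000 / 6 = 5.38667
SE* = √5.38667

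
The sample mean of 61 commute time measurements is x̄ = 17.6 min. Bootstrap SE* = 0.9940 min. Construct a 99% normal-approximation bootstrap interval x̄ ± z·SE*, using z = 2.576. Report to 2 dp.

(15.04, 20.16)

Margin = 2.576 × 0.9940 = 2.561
Interval: 17.6 ± 2.561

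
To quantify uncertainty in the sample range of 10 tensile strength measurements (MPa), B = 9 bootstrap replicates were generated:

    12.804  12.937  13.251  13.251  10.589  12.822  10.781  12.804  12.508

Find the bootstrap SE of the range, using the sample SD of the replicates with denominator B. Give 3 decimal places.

Bootstrap SE is the standard deviation of the 9 replicate ranges.
Mean of replicates: (12.804 + 12.937 + 13.251 + 13.251 + 10.589 + 12.822 + 10.781 + 12.804 + 12.508) / 9 = 111.7470 / 9 = 12.4163
Sum of squared deviations: (+0.3877)² + (+0.5207)² + (+0.8347)² + (+0.8347)² + (−1.8273)² + (+0.4057)² + (−1.6353)² + (+0.3877)² + (+0.0917)² = 8.1514
Variance = 8.1514 / 9 = 0.9057
SE* = √0.9057

SE* = 0.952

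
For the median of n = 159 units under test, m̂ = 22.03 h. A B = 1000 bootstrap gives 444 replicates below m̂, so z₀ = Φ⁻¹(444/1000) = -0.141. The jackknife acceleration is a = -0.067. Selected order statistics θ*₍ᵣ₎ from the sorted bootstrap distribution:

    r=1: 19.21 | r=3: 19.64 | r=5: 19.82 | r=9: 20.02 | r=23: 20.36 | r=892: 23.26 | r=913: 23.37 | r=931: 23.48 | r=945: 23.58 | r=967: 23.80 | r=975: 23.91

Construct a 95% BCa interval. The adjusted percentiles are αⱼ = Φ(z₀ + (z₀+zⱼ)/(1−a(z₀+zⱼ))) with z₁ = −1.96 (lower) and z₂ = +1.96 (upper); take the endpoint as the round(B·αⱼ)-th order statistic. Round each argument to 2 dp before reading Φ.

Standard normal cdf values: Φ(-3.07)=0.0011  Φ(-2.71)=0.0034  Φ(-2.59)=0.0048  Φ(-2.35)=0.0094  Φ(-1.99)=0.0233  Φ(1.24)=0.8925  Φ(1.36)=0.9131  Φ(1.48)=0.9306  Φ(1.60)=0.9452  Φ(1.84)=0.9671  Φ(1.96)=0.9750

Lower: z₀ + z₁ = -0.141 + (-1.960) = -2.101; 1 − a(z₀+z₁) = 1 − (-0.067)(-2.101) = 0.8592; argument = -0.141 + (-2.101)/0.8592 = -2.5862 → -2.59.
α₁ = Φ(-2.59) = 0.0048; rank = round(1000 × 0.0048) = 5; θ*₍5₎ = 19.82.
Upper: z₀ + z₂ = 1.819; 1 − a(z₀+z₂) = 1.1219; argument = 1.4804 → 1.48; α₂ = 0.9306; rank = 931; θ*₍931₎ = 23.48.

(19.82, 23.48)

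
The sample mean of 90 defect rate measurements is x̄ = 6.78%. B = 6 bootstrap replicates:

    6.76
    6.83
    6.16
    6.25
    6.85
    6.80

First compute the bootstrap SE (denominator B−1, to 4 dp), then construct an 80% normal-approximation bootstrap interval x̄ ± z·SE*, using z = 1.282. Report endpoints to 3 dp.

Mean of replicates = 6.6083; sum of squared deviations = 0.4967; SE* = √(0.4967/5) = 0.3152
Margin = 1.282 × 0.3152 = 0.4041
Interval: 6.78 ± 0.4041

(6.376, 7.184)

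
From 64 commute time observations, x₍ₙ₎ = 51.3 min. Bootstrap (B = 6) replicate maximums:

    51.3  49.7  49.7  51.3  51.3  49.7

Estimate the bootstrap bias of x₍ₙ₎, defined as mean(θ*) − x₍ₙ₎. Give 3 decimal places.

bias = −0.800

mean(θ*) = (51.3 + 49.7 + 49.7 + 51.3 + 51.3 + 49.7) / 6 = 50.5000
bias = 50.5000 − 51.3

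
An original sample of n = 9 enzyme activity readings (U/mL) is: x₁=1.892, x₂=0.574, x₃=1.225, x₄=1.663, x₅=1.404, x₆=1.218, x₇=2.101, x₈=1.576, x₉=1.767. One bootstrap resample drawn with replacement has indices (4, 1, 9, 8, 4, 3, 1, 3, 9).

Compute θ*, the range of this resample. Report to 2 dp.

θ* = 0.67

Resample values: 1.663, 1.892, 1.767, 1.576, 1.663, 1.225, 1.892, 1.225, 1.767.
Range = 1.892 − 1.225 = 0.67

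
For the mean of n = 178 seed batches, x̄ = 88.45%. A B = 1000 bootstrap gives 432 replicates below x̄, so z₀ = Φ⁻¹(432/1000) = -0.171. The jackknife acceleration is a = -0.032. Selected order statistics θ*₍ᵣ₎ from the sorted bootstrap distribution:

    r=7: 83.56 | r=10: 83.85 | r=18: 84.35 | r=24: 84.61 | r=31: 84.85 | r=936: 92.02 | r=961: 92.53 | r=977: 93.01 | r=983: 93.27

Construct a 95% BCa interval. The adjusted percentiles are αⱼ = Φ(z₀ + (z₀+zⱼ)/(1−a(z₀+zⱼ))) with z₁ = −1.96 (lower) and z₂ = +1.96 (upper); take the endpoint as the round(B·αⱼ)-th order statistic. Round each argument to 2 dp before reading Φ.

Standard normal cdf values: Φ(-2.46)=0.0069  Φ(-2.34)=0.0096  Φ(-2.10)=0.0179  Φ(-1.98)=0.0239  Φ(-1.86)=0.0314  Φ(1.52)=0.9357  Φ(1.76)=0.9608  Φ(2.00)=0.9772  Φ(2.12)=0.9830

Lower: z₀ + z₁ = -0.171 + (-1.960) = -2.131; 1 − a(z₀+z₁) = 1 − (-0.032)(-2.131) = 0.9318; argument = -0.171 + (-2.131)/0.9318 = -2.4580 → -2.46.
α₁ = Φ(-2.46) = 0.0069; rank = round(1000 × 0.0069) = 7; θ*₍7₎ = 83.56.
Upper: z₀ + z₂ = 1.789; 1 − a(z₀+z₂) = 1.0572; argument = 1.5211 → 1.52; α₂ = 0.9357; rank = 936; θ*₍936₎ = 92.02.

(83.56, 92.02)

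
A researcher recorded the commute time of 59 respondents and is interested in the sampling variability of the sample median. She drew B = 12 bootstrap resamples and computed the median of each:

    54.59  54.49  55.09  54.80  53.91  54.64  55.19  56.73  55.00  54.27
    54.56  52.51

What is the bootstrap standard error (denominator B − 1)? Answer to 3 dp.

SE* = 0.966

Bootstrap SE is the standard deviation of the 12 replicate medians.
Mean of replicates: (54.59 + 54.49 + 55.09 + 54.80 + 53.91 + 54.64 + 55.19 + 56.73 + 55.00 + 54.27 + 54.56 + 52.51) / 12 = 655.7800 / 12 = 54.6483
Sum of squared deviations: (−0.0583)² + (−0.1583)² + (+0.4417)² + (+0.1517)² + (−0.7383)² + (−0.0083)² + (+0.5417)² + (+2.0817)² + (+0.3517)² + (−0.3783)² + (−0.0883)² + (−2.1383)² = 10.2656
Variance = 10.2656 / 11 = 0.9332
SE* = √0.9332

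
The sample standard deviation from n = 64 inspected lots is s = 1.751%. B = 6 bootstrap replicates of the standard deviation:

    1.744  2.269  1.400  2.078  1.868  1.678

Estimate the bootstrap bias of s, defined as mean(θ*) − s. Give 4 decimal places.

bias = +0.0885

mean(θ*) = (1.744 + 2.269 + 1.400 + 2.078 + 1.868 + 1.678) / 6 = 1.83950
bias = 1.83950 − 1.751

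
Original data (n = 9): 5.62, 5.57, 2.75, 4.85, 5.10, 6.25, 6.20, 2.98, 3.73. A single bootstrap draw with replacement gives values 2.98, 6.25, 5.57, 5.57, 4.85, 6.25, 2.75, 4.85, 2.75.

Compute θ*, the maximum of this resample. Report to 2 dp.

θ* = 6.25

Maximum = 6.25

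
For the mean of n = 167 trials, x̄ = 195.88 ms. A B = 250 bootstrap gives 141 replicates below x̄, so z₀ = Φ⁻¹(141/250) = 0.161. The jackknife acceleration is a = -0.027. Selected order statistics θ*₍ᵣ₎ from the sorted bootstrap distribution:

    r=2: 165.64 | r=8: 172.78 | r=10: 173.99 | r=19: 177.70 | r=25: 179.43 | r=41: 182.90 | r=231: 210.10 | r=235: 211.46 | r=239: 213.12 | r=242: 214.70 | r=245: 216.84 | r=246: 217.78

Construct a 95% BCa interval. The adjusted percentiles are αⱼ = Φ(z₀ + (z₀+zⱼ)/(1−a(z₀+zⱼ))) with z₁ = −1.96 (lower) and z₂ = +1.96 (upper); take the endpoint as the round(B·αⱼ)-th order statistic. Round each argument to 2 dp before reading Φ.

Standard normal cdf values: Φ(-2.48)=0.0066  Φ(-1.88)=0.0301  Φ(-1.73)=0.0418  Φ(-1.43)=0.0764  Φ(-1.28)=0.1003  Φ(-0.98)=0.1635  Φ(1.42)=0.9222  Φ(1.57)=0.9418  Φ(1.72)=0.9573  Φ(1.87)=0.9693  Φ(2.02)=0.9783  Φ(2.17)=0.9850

Lower: z₀ + z₁ = 0.161 + (-1.960) = -1.799; 1 − a(z₀+z₁) = 1 − (-0.027)(-1.799) = 0.9514; argument = 0.161 + (-1.799)/0.9514 = -1.7298 → -1.73.
α₁ = Φ(-1.73) = 0.0418; rank = round(250 × 0.0418) = 10; θ*₍10₎ = 173.99.
Upper: z₀ + z₂ = 2.121; 1 − a(z₀+z₂) = 1.0573; argument = 2.1671 → 2.17; α₂ = 0.9850; rank = 246; θ*₍246₎ = 217.78.

(173.99, 217.78)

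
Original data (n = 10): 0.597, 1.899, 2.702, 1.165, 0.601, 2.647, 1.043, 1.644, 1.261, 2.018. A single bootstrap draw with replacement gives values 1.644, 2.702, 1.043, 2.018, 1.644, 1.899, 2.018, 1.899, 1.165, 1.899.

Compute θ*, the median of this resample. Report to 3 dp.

Sorted: 1.043, 1.165, 1.644, 1.644, 1.899, 1.899, 1.899, 2.018, 2.018, 2.702
Median = average of the two middle values = 1.899

θ* = 1.899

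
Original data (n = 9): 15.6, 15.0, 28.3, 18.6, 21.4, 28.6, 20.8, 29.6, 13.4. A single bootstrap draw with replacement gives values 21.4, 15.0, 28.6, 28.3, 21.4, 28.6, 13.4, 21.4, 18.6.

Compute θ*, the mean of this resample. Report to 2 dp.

θ* = 21.86

Mean = (21.4 + 15.0 + 28.6 + 28.3 + 21.4 + 28.6 + 13.4 + 21.4 + 18.6) / 9 = 196.70 / 9 = 21.86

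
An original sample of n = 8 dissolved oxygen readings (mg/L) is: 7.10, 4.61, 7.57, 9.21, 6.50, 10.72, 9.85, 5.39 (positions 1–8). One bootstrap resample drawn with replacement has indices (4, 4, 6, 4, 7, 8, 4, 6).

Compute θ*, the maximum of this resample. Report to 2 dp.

Resample values: 9.21, 9.21, 10.72, 9.21, 9.85, 5.39, 9.21, 10.72.
Maximum = 10.72

θ* = 10.72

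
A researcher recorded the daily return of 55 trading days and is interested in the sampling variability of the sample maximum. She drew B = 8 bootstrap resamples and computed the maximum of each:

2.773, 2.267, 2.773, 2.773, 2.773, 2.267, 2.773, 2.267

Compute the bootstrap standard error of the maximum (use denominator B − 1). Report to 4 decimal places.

Bootstrap SE is the standard deviation of the 8 replicate maximums.
Mean of replicates: (2.773 + 2.267 + 2.773 + 2.773 + 2.773 + 2.267 + 2.773 + 2.267) / 8 = 20.66600 / 8 = 2.58325
Sum of squared deviations: (+0.18975)² + (−0.31625)² + (+0.18975)² + (+0.18975)² + (+0.18975)² + (−0.31625)² + (+0.18975)² + (−0.31625)² = 0.48007
Variance = 0.48007 / 7 = 0.06858
SE* = √0.06858

SE* = 0.2619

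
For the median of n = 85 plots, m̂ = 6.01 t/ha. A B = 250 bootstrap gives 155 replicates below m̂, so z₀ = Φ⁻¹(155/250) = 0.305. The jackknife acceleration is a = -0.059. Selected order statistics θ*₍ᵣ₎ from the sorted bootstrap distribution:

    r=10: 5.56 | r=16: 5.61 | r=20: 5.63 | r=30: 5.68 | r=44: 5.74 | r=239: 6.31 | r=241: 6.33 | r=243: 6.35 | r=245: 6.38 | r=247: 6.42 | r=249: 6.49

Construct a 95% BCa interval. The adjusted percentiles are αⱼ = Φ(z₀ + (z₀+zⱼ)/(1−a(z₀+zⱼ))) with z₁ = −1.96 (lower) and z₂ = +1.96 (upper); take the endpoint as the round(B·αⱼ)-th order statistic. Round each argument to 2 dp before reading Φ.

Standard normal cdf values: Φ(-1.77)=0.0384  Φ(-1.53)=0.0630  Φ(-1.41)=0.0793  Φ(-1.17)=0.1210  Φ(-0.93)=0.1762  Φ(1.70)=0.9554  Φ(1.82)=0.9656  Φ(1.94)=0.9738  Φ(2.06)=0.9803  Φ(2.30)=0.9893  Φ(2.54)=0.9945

Lower: z₀ + z₁ = 0.305 + (-1.960) = -1.655; 1 − a(z₀+z₁) = 1 − (-0.059)(-1.655) = 0.9024; argument = 0.305 + (-1.655)/0.9024 = -1.5291 → -1.53.
α₁ = Φ(-1.53) = 0.0630; rank = round(250 × 0.0630) = 16; θ*₍16₎ = 5.61.
Upper: z₀ + z₂ = 2.265; 1 − a(z₀+z₂) = 1.1336; argument = 2.3030 → 2.30; α₂ = 0.9893; rank = 247; θ*₍247₎ = 6.42.

(5.61, 6.42)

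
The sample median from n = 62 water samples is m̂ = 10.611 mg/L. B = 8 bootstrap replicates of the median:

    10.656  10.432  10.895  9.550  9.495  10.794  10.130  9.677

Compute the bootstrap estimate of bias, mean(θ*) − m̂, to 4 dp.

mean(θ*) = (10.656 + 10.432 + 10.895 + 9.550 + 9.495 + 10.794 + 10.130 + 9.677) / 8 = 10.20363
bias = 10.20363 − 10.611

bias = −0.4074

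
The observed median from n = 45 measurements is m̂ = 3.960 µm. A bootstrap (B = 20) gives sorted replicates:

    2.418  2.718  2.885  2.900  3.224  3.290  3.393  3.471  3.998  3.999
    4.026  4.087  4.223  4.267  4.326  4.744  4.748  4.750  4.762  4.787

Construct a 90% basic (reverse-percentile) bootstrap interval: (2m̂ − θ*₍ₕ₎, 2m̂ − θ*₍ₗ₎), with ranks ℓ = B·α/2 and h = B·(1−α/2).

Percentile endpoints at ranks 1 and 19: θ*₍1₎ = 2.418, θ*₍19₎ = 4.762.
Basic interval reflects these around m̂:
  lower = 2 × 3.960 − 4.762 = 3.158
  upper = 2 × 3.960 − 2.418 = 5.502

(3.158, 5.502)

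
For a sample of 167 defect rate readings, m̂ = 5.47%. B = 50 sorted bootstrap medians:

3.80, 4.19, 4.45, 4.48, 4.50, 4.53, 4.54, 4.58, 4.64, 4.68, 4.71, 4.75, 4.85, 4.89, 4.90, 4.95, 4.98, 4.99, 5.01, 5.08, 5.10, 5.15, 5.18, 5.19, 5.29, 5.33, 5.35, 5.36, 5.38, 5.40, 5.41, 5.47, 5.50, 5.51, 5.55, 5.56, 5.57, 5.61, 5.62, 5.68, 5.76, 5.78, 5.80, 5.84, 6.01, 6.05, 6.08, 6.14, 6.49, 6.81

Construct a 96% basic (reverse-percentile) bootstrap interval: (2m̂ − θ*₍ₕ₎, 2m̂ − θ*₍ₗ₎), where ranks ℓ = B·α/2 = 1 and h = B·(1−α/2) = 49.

Percentile endpoints at ranks 1 and 49: θ*₍1₎ = 3.80, θ*₍49₎ = 6.49.
Basic interval reflects these around m̂:
  lower = 2 × 5.47 − 6.49 = 4.45
  upper = 2 × 5.47 − 3.80 = 7.14

(4.45, 7.14)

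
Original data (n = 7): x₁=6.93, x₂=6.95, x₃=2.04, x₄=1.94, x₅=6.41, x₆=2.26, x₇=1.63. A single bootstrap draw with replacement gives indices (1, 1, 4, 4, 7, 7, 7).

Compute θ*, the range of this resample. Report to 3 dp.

θ* = 5.300

Resample values: 6.93, 6.93, 1.94, 1.94, 1.63, 1.63, 1.63.
Range = 6.93 − 1.63 = 5.300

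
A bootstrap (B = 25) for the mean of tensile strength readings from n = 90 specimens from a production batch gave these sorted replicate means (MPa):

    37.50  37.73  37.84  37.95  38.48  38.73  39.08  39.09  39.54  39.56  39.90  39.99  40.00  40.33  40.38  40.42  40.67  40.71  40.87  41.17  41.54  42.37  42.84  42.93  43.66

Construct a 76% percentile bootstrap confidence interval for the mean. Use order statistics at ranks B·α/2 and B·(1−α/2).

(37.84, 42.37)

α = 0.24; lower rank = 25 × 0.120 = 3; upper rank = 25 × 0.880 = 22.
The 3rd smallest replicate is 37.84; the 22nd is 42.37.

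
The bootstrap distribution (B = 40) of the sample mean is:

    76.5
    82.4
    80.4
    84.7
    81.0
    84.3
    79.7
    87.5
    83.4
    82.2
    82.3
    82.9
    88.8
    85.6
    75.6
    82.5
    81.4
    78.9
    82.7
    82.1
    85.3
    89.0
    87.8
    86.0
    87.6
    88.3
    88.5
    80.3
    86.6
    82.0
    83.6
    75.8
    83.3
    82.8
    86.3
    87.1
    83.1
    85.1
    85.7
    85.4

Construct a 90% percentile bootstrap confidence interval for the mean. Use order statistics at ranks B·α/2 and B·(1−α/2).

(75.8, 88.5)

Sorted replicates: 75.6, 75.8, 76.5, 78.9, 79.7, 80.3, 80.4, 81.0, 81.4, 82.0, 82.1, 82.2, 82.3, 82.4, 82.5, 82.7, 82.8, 82.9, 83.1, 83.3, 83.4, 83.6, 84.3, 84.7, 85.1, 85.3, 85.4, 85.6, 85.7, 86.0, 86.3, 86.6, 87.1, 87.5, 87.6, 87.8, 88.3, 88.5, 88.8, 89.0
α = 0.10; lower rank = 40 × 0.050 = 2; upper rank = 40 × 0.950 = 38.
The 2nd smallest replicate is 75.8; the 38th is 88.5.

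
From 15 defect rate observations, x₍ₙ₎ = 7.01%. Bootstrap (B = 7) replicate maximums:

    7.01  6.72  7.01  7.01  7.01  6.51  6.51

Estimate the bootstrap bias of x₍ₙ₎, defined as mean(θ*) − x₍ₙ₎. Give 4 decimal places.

mean(θ*) = (7.01 + 6.72 + 7.01 + 7.01 + 7.01 + 6.51 + 6.51) / 7 = 6.82571
bias = 6.82571 − 7.01

bias = −0.1843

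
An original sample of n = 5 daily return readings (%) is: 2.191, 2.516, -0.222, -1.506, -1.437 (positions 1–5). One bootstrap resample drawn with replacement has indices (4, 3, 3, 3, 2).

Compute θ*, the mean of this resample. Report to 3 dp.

Resample values: -1.506, -0.222, -0.222, -0.222, 2.516.
Mean = ((-1.506) + (-0.222) + (-0.222) + (-0.222) + 2.516) / 5 = 0.3440 / 5 = 0.069

θ* = 0.069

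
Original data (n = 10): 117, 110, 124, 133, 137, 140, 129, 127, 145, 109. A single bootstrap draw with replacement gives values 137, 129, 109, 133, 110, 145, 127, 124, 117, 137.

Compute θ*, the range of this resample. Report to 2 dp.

θ* = 36.00

Range = 145 − 109 = 36.00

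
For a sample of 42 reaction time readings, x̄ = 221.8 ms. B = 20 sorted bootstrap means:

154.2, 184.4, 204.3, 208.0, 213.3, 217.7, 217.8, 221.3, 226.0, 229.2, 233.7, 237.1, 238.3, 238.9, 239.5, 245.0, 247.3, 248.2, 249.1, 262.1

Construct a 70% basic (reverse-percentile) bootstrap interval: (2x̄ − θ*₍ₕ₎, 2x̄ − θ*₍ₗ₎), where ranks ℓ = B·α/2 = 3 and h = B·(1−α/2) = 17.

Percentile endpoints at ranks 3 and 17: θ*₍3₎ = 204.3, θ*₍17₎ = 247.3.
Basic interval reflects these around x̄:
  lower = 2 × 221.8 − 247.3 = 196.3
  upper = 2 × 221.8 − 204.3 = 239.3

(196.3, 239.3)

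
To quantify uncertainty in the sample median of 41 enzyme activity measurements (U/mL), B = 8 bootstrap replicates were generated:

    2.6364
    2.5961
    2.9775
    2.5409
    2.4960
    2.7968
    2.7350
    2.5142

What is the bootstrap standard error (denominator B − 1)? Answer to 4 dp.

Bootstrap SE is the standard deviation of the 8 replicate medians.
Mean of replicates: (2.6364 + 2.5961 + 2.9775 + 2.5409 + 2.4960 + 2.7968 + 2.7350 + 2.5142) / 8 = 21.29290 / 8 = 2.66161
Sum of squared deviations: (−0.02521)² + (−0.06551)² + (+0.31589)² + (−0.12071)² + (−0.16561)² + (+0.13519)² + (+0.07339)² + (−0.14741)² = 0.19210
Variance = 0.19210 / 7 = 0.02744
SE* = √0.02744

SE* = 0.1657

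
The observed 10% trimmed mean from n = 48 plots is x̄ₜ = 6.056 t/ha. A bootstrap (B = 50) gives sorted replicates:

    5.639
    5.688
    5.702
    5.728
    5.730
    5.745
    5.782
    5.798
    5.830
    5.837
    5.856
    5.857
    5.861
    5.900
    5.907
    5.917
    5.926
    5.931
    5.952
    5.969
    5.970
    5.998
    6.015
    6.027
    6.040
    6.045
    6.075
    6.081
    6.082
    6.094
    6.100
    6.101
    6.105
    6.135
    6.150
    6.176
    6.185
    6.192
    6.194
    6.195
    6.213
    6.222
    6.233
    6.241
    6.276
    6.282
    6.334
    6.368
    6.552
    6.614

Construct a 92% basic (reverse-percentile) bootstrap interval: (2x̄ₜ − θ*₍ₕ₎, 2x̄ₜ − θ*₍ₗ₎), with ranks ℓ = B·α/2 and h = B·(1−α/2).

(5.744, 6.424)

Percentile endpoints at ranks 2 and 48: θ*₍2₎ = 5.688, θ*₍48₎ = 6.368.
Basic interval reflects these around x̄ₜ:
  lower = 2 × 6.056 − 6.368 = 5.744
  upper = 2 × 6.056 − 5.688 = 6.424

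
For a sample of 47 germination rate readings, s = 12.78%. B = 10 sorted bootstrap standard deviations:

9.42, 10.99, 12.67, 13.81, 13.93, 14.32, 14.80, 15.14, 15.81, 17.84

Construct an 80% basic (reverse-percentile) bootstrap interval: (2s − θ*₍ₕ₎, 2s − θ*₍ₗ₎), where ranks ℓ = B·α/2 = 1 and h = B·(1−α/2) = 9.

(9.75, 16.14)

Percentile endpoints at ranks 1 and 9: θ*₍1₎ = 9.42, θ*₍9₎ = 15.81.
Basic interval reflects these around s:
  lower = 2 × 12.78 − 15.81 = 9.75
  upper = 2 × 12.78 − 9.42 = 16.14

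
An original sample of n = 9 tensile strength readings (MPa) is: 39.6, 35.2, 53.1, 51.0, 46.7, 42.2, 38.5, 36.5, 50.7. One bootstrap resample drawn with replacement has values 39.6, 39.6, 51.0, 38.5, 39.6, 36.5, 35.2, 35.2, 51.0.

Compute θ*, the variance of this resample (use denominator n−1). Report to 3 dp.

θ* = 37.349

Mean = 40.6889; sum of squared deviations = 298.7889
s² = 298.7889 / 8 = 37.3486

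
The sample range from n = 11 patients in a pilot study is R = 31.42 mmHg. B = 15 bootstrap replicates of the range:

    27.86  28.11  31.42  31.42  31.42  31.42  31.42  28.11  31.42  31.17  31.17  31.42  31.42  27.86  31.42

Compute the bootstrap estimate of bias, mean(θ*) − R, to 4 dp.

bias = −0.9493

mean(θ*) = (27.86 + 28.11 + 31.42 + 31.42 + 31.42 + 31.42 + 31.42 + 28.11 + 31.42 + 31.17 + 31.17 + 31.42 + 31.42 + 27.86 + 31.42) / 15 = 30.47067
bias = 30.47067 − 31.42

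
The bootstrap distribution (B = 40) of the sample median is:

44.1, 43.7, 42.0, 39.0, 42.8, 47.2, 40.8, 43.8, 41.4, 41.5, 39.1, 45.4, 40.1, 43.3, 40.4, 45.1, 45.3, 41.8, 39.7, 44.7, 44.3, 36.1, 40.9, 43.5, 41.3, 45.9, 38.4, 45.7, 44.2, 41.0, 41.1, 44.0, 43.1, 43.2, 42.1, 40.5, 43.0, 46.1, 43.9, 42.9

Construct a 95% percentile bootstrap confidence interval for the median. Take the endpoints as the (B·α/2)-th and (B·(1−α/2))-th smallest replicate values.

(36.1, 46.1)

Sorted replicates: 36.1, 38.4, 39.0, 39.1, 39.7, 40.1, 40.4, 40.5, 40.8, 40.9, 41.0, 41.1, 41.3, 41.4, 41.5, 41.8, 42.0, 42.1, 42.8, 42.9, 43.0, 43.1, 43.2, 43.3, 43.5, 43.7, 43.8, 43.9, 44.0, 44.1, 44.2, 44.3, 44.7, 45.1, 45.3, 45.4, 45.7, 45.9, 46.1, 47.2
α = 0.05; lower rank = 40 × 0.025 = 1; upper rank = 40 × 0.975 = 39.
The 1st smallest replicate is 36.1; the 39th is 46.1.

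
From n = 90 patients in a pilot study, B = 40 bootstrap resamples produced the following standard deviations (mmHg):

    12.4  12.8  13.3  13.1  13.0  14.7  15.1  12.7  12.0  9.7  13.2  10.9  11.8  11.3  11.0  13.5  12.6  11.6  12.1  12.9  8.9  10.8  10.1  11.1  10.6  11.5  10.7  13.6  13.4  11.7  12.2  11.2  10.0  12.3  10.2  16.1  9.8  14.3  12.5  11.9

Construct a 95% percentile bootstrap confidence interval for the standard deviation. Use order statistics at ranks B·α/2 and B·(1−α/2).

Sorted replicates: 8.9, 9.7, 9.8, 10.0, 10.1, 10.2, 10.6, 10.7, 10.8, 10.9, 11.0, 11.1, 11.2, 11.3, 11.5, 11.6, 11.7, 11.8, 11.9, 12.0, 12.1, 12.2, 12.3, 12.4, 12.5, 12.6, 12.7, 12.8, 12.9, 13.0, 13.1, 13.2, 13.3, 13.4, 13.5, 13.6, 14.3, 14.7, 15.1, 16.1
α = 0.05; lower rank = 40 × 0.025 = 1; upper rank = 40 × 0.975 = 39.
The 1st smallest replicate is 8.9; the 39th is 15.1.

(8.9, 15.1)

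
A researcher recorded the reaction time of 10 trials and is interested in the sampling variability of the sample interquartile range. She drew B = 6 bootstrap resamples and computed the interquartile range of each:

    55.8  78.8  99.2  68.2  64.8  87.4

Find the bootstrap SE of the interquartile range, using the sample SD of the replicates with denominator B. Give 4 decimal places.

SE* = 14.5477

Bootstrap SE is the standard deviation of the 6 replicate interquartile ranges.
Mean of replicates: (55.8 + 78.8 + 99.2 + 68.2 + 64.8 + 87.4) / 6 = 454.20000 / 6 = 75.70000
Sum of squared deviations: (−19.90000)² + (+3.10000)² + (+23.50000)² + (−7.50000)² + (−10.90000)² + (+11.70000)² = 1269.82000
Variance = 1269.82000 / 6 = 211.63667
SE* = √211.63667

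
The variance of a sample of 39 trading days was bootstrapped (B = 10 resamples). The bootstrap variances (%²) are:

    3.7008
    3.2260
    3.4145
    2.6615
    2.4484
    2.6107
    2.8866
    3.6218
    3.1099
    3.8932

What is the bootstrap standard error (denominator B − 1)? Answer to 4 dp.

SE* = 0.4996

Bootstrap SE is the standard deviation of the 10 replicate variances.
Mean of replicates: (3.7008 + 3.2260 + 3.4145 + 2.6615 + 2.4484 + 2.6107 + 2.8866 + 3.6218 + 3.1099 + 3.8932) / 10 = 31.57340 / 10 = 3.15734
Sum of squared deviations: (+0.54346)² + (+0.06866)² + (+0.25716)² + (−0.49584)² + (−0.70894)² + (−0.54664)² + (−0.27074)² + (+0.46446)² + (−0.04744)² + (+0.73586)² = 2.24623
Variance = 2.24623 / 9 = 0.24958
SE* = √0.24958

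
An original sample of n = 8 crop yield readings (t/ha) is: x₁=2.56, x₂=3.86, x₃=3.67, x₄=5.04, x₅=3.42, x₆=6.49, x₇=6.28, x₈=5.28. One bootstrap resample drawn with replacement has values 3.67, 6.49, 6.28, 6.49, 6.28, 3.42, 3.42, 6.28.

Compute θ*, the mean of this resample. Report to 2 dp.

θ* = 5.29

Mean = (3.67 + 6.49 + 6.28 + 6.49 + 6.28 + 3.42 + 3.42 + 6.28) / 8 = 42.330 / 8 = 5.29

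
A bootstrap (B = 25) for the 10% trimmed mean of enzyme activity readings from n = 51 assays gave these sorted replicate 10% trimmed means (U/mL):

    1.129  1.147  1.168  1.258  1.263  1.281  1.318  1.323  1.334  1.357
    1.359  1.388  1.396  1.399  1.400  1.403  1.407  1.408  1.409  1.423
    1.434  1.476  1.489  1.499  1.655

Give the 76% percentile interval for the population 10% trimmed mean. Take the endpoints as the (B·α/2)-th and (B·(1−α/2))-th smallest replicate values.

(1.168, 1.476)

α = 0.24; lower rank = 25 × 0.120 = 3; upper rank = 25 × 0.880 = 22.
The 3rd smallest replicate is 1.168; the 22nd is 1.476.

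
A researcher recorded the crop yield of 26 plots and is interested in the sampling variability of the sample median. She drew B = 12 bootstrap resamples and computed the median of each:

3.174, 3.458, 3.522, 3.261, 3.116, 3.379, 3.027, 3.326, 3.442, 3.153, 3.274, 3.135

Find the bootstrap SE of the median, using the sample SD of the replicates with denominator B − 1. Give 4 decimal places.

SE* = 0.1559

Bootstrap SE is the standard deviation of the 12 replicate medians.
Mean of replicates: (3.174 + 3.458 + 3.522 + 3.261 + 3.116 + 3.379 + 3.027 + 3.326 + 3.442 + 3.153 + 3.274 + 3.135) / 12 = 39.26700 / 12 = 3.27225
Sum of squared deviations: (−0.09825)² + (+0.18575)² + (+0.24975)² + (−0.01125)² + (−0.15625)² + (+0.10675)² + (−0.24525)² + (+0.05375)² + (+0.16975)² + (−0.11925)² + (+0.00175)² + (−0.13725)² = 0.26738
Variance = 0.26738 / 11 = 0.02431
SE* = √0.02431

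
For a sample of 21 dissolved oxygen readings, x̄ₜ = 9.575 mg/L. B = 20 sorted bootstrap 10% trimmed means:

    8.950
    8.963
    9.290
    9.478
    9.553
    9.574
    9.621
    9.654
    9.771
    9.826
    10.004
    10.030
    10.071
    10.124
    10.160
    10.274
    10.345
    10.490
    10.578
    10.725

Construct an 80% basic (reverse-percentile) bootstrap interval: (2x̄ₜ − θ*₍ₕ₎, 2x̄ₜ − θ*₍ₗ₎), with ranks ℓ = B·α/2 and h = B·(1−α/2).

(8.660, 10.187)

Percentile endpoints at ranks 2 and 18: θ*₍2₎ = 8.963, θ*₍18₎ = 10.490.
Basic interval reflects these around x̄ₜ:
  lower = 2 × 9.575 − 10.490 = 8.660
  upper = 2 × 9.575 − 8.963 = 10.187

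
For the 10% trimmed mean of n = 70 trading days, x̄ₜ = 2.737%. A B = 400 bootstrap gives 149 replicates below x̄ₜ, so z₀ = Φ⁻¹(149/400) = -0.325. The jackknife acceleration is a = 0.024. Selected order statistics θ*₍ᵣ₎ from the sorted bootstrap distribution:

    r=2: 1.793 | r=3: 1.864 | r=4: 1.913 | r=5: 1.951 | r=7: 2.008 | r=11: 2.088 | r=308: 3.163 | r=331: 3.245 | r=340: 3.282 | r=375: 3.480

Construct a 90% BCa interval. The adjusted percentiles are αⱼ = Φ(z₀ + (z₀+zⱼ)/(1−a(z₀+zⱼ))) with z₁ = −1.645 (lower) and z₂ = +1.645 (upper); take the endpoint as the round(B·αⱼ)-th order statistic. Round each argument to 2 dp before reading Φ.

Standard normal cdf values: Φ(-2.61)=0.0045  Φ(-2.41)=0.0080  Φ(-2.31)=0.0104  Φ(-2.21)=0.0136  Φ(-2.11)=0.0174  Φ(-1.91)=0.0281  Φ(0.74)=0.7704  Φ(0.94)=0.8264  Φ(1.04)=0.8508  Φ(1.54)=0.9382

Lower: z₀ + z₁ = -0.325 + (-1.645) = -1.970; 1 − a(z₀+z₁) = 1 − (0.024)(-1.970) = 1.0473; argument = -0.325 + (-1.970)/1.0473 = -2.2061 → -2.21.
α₁ = Φ(-2.21) = 0.0136; rank = round(400 × 0.0136) = 5; θ*₍5₎ = 1.951.
Upper: z₀ + z₂ = 1.320; 1 − a(z₀+z₂) = 0.9683; argument = 1.0382 → 1.04; α₂ = 0.8508; rank = 340; θ*₍340₎ = 3.282.

(1.951, 3.282)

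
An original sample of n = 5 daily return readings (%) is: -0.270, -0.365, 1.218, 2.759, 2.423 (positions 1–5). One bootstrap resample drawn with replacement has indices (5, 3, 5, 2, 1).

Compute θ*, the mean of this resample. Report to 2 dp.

Resample values: 2.423, 1.218, 2.423, -0.365, -0.270.
Mean = (2.423 + 1.218 + 2.423 + (-0.365) + (-0.270)) / 5 = 5.4290 / 5 = 1.09

θ* = 1.09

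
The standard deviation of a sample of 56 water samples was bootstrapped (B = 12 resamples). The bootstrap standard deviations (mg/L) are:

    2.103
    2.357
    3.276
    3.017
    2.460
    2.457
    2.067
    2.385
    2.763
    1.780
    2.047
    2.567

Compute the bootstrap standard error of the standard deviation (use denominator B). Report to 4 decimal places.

SE* = 0.4088

Bootstrap SE is the standard deviation of the 12 replicate standard deviations.
Mean of replicates: (2.103 + 2.357 + 3.276 + 3.017 + 2.460 + 2.457 + 2.067 + 2.385 + 2.763 + 1.780 + 2.047 + 2.567) / 12 = 29.27900 / 12 = 2.43992
Sum of squared deviations: (−0.33692)² + (−0.08292)² + (+0.83608)² + (+0.57708)² + (+0.02008)² + (+0.01708)² + (−0.37292)² + (−0.05492)² + (+0.32308)² + (−0.65992)² + (−0.39292)² + (+0.12708)² = 2.00563
Variance = 2.00563 / 12 = 0.16714
SE* = √0.16714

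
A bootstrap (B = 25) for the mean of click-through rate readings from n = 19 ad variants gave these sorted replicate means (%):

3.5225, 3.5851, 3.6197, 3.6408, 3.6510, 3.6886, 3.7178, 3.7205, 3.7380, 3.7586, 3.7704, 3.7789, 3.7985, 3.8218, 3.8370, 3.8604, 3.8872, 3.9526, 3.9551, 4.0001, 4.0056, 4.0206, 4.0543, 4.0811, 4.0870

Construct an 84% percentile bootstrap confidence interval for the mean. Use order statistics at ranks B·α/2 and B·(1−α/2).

(3.5851, 4.0543)

α = 0.16; lower rank = 25 × 0.080 = 2; upper rank = 25 × 0.920 = 23.
The 2nd smallest replicate is 3.5851; the 23rd is 4.0543.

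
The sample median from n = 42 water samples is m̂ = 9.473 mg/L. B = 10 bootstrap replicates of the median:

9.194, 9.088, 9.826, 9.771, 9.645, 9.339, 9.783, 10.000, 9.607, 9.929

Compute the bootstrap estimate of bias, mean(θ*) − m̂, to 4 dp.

bias = +0.1452

mean(θ*) = (9.194 + 9.088 + 9.826 + 9.771 + 9.645 + 9.339 + 9.783 + 10.000 + 9.607 + 9.929) / 10 = 9.61820
bias = 9.61820 − 9.473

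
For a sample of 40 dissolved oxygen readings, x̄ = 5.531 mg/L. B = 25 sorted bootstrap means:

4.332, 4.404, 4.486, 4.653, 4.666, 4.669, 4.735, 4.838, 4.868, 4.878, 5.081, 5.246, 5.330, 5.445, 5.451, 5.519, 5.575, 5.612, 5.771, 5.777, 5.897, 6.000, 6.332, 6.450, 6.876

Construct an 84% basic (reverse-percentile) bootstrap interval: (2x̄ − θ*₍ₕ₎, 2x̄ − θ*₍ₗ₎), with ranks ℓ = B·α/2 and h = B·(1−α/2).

(4.730, 6.658)

Percentile endpoints at ranks 2 and 23: θ*₍2₎ = 4.404, θ*₍23₎ = 6.332.
Basic interval reflects these around x̄:
  lower = 2 × 5.531 − 6.332 = 4.730
  upper = 2 × 5.531 − 4.404 = 6.658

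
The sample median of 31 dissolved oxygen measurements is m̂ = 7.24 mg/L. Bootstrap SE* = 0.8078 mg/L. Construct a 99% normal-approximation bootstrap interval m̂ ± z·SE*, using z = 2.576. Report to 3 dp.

Margin = 2.576 × 0.8078 = 2.0809
Interval: 7.24 ± 2.0809

(5.159, 9.321)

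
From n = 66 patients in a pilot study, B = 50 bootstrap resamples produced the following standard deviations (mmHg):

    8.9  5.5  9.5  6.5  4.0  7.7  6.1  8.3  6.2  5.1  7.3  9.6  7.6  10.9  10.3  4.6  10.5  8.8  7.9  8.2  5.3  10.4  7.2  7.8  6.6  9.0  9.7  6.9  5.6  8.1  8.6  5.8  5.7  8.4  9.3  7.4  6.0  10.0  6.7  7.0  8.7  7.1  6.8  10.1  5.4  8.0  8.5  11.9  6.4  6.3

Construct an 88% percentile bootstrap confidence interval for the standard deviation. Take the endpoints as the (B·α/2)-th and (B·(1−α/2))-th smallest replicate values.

(5.1, 10.4)

Sorted replicates: 4.0, 4.6, 5.1, 5.3, 5.4, 5.5, 5.6, 5.7, 5.8, 6.0, 6.1, 6.2, 6.3, 6.4, 6.5, 6.6, 6.7, 6.8, 6.9, 7.0, 7.1, 7.2, 7.3, 7.4, 7.6, 7.7, 7.8, 7.9, 8.0, 8.1, 8.2, 8.3, 8.4, 8.5, 8.6, 8.7, 8.8, 8.9, 9.0, 9.3, 9.5, 9.6, 9.7, 10.0, 10.1, 10.3, 10.4, 10.5, 10.9, 11.9
α = 0.12; lower rank = 50 × 0.060 = 3; upper rank = 50 × 0.940 = 47.
The 3rd smallest replicate is 5.1; the 47th is 10.4.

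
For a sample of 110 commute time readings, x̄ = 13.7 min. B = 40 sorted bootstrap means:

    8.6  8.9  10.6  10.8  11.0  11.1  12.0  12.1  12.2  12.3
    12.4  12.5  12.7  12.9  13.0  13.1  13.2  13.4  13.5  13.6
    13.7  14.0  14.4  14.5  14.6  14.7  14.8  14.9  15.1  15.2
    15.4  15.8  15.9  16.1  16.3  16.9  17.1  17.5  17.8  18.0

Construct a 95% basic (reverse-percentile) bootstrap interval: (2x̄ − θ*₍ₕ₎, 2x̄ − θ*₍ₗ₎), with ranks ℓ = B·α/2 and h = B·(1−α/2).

Percentile endpoints at ranks 1 and 39: θ*₍1₎ = 8.6, θ*₍39₎ = 17.8.
Basic interval reflects these around x̄:
  lower = 2 × 13.7 − 17.8 = 9.6
  upper = 2 × 13.7 − 8.6 = 18.8

(9.6, 18.8)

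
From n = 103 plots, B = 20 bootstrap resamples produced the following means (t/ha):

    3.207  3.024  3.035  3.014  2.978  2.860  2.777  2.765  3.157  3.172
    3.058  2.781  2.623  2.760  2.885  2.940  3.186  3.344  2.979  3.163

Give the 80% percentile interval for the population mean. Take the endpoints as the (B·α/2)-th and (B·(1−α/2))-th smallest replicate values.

Sorted replicates: 2.623, 2.760, 2.765, 2.777, 2.781, 2.860, 2.885, 2.940, 2.978, 2.979, 3.014, 3.024, 3.035, 3.058, 3.157, 3.163, 3.172, 3.186, 3.207, 3.344
α = 0.20; lower rank = 20 × 0.100 = 2; upper rank = 20 × 0.900 = 18.
The 2nd smallest replicate is 2.760; the 18th is 3.186.

(2.760, 3.186)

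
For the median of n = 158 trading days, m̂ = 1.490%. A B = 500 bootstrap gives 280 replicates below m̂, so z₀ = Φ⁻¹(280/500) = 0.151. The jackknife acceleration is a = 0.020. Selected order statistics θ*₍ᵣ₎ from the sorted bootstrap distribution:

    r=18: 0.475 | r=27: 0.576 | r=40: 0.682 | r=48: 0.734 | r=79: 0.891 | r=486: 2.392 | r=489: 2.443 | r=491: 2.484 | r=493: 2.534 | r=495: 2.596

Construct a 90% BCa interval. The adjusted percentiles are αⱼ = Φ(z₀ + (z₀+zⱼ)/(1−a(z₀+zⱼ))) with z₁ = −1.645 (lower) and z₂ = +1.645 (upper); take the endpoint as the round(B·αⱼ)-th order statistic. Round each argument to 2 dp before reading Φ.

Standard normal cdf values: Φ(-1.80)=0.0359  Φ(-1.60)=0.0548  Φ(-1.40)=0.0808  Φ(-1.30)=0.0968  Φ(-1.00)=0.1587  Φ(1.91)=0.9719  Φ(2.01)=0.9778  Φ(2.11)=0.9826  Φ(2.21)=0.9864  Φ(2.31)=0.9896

Lower: z₀ + z₁ = 0.151 + (-1.645) = -1.494; 1 − a(z₀+z₁) = 1 − (0.020)(-1.494) = 1.0299; argument = 0.151 + (-1.494)/1.0299 = -1.2997 → -1.30.
α₁ = Φ(-1.30) = 0.0968; rank = round(500 × 0.0968) = 48; θ*₍48₎ = 0.734.
Upper: z₀ + z₂ = 1.796; 1 − a(z₀+z₂) = 0.9641; argument = 2.0139 → 2.01; α₂ = 0.9778; rank = 489; θ*₍489₎ = 2.443.

(0.734, 2.443)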